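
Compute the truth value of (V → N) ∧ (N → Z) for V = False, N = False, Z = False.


V = False, N = False, Z = False
Step 1: V → N is false only when V=True and N=False. Result: True
Step 2: N → Z is false only when N=True and Z=False. Result: True
Step 3: True ∧ True = True

True


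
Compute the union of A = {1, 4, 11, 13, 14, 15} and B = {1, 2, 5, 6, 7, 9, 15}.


A = {1, 4, 11, 13, 14, 15}
B = {1, 2, 5, 6, 7, 9, 15}
Operation: union
All elements combined: 1, 2, 4, 5, 6, 7, 9, 11, 13, 14, 15

{1, 2, 4, 5, 6, 7, 9, 11, 13, 14, 15}


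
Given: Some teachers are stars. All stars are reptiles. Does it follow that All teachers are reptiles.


Premise 1: Some teachers are stars.
Premise 2: All stars are reptiles.
Conclusion: All teachers are reptiles.
Fallacy: illicit minor. The minor term (teachers) is distributed in the conclusion ('All teachers ...') but undistributed in its premise ('Some teachers are stars' doesn't cover all teachers).
Only 'Some teachers are reptiles' follows, not 'All'.

Invalid


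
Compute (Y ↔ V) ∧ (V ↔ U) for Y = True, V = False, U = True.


Y = True, V = False, U = True
Step 1: Y ↔ V is true when Y and V have the same value. Result: False
Step 2: V ↔ U is true when V and U have the same value. Result: False
Step 3: False ∧ False = False

False


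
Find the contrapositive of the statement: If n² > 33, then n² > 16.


Original: If n² > 33, then n² > 16
Contrapositive: If ¬Q, then ¬P
Negate Q: not (n² > 16)
Negate P: not (n² > 33)

If not (n² > 16), then not (n² > 33).


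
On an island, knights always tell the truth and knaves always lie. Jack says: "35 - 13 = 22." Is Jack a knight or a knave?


Statement: "35 - 13 = 22."
Actual: 35 - 13 = 22
Claimed: 22
Statement is TRUE → Jack tells the truth → Knight

Knight


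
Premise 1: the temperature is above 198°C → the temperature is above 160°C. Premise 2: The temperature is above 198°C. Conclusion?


Modus ponens: P → Q, P ⊢ Q
P: the temperature is above 198°C
Q: the temperature is above 160°C
We have P → Q and P is true.
By modus ponens, Q must be true.

The temperature is above 160°C


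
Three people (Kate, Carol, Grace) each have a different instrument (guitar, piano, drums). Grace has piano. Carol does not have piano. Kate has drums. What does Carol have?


From clues:
  Grace → piano
  Kate → drums
By elimination, Carol gets the remaining.

guitar


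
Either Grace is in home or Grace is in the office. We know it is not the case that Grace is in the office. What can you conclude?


Disjunctive syllogism: P ∨ Q, ¬P ⊢ Q
Disjunction: Grace is in home ∨ Grace is in the office
We know it is not the case that Grace is in the office.
By disjunctive syllogism, the other disjunct must be true.

Grace is in home


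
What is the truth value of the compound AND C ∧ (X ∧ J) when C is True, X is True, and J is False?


C = True, X = True, J = False
Step 1: X ∧ J = True AND False = False
Step 2: C ∧ False = True AND False = False
AND is true only when ALL operands are true.

False


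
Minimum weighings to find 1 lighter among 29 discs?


Each weighing has 3 outcomes (left heavy / balance / right heavy), so k weighings distinguish at most 3^k cases; splitting into three near-equal groups achieves this.
Need 3^k ≥ 29: 3^3 = 27 < 29 ≤ 3^4 = 81
k = ⌈log₃(29)⌉ = 4

4


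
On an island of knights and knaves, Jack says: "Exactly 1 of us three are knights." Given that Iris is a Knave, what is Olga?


Jack claims exactly 1 knights among Jack, Iris, Olga.
Given: Iris is a Knave.

Case 1: Jack is a Knight (tells truth)
  Then exactly 1 of the three are knights.
  Counting Jack, Iris: 1 knight(s) so far. Need 0 more → Olga = Knave.
Case 2: Jack is a Knave (lies)
  Then the count is NOT 1.
  If Olga = Knight, count = 1 = 1 → claim would be true, contradicts lie.
  If Olga = Knave, count = 0 ≠ 1 → lie confirmed ✓

Olga is a Knave.

Knave


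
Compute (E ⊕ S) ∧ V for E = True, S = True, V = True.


E = True, S = True, V = True
Step 1: E ⊕ S = True XOR True = False
Step 2: False ∧ V = False AND True = False
XOR true when exactly one of E,S is true; then AND with V.

False


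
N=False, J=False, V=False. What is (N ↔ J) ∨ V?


N = False, J = False, V = False
Expression: (N ↔ J) ∨ V
Step 1: N ↔ J = (False iff False) (true when values match) = True
Step 2: (True) ∨ V = True OR False = True

True


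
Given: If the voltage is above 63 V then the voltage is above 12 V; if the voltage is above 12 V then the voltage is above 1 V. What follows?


Hypothetical syllogism: P → Q, Q → R ⊢ P → R
Premise 1: the voltage is above 63 V → the voltage is above 12 V
Premise 2: the voltage is above 12 V → the voltage is above 1 V
Chain the implications: the middle term (the voltage is above 12 V) links the two.
Conclusion: If the voltage is above 63 V, then the voltage is above 1 V.

If the voltage is above 63 V, then the voltage is above 1 V.


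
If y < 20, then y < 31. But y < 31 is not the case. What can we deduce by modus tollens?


Modus tollens: P → Q, ¬Q ⊢ ¬P
P: y < 20
Q: y < 31
We have P → Q and Q is false.
By modus tollens, P must be false.

It is not the case that y < 20


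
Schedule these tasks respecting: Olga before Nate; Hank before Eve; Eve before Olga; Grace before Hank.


Constraints: Olga before Nate; Hank before Eve; Eve before Olga; Grace before Hank
Method: repeatedly schedule the remaining task that has no remaining task required before it.
  Step 1: remaining {Nate, Olga, Eve, Grace, Hank}; every task except Grace still has a predecessor pending → schedule Grace.
  Step 2: remaining {Nate, Olga, Eve, Hank}; every task except Hank still has a predecessor pending → schedule Hank.
  Step 3: remaining {Nate, Olga, Eve}; every task except Eve still has a predecessor pending → schedule Eve.
  Step 4: remaining {Nate, Olga}; every task except Olga still has a predecessor pending → schedule Olga.
  Step 5: only Nate remains → schedule Nate.
Resulting order:

Grace → Hank → Eve → Olga → Nate


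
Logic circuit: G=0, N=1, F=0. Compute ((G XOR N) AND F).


G XOR N = 0^1 = 1
1 AND 0 = 0

0


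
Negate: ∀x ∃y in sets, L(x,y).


Original: ∀x ∃y L(x,y)
Rule: ¬∀→∃, ¬∃→∀, negate predicate.
Negation: ∃x ∀y ¬L(x,y)

∃x ∀y ¬L(x,y)


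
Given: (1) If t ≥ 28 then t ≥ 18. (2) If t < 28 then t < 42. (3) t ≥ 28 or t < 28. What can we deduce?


Constructive dilemma: (P → Q) ∧ (R → S), P ∨ R ⊢ Q ∨ S
Premise 1: t ≥ 28 → t ≥ 18
Premise 2: t < 28 → t < 42
Premise 3: t ≥ 28 ∨ t < 28
Case 1: Assuming t ≥ 28, then by Premise 1, t ≥ 18.
Case 2: Assuming t < 28, then by Premise 2, t < 42.
Since one of t ≥ 28 or t < 28 must hold, we get t ≥ 18 or t < 42.

t ≥ 18 or t < 42.


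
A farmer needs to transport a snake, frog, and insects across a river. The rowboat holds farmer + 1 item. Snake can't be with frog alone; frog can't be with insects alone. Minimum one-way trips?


1. farmer+frog → 2. farmer ← 3. farmer+snake → 4. farmer+frog ← 5. farmer+insects → 6. farmer ← 7. farmer+frog →
Minimum trips = 7

7


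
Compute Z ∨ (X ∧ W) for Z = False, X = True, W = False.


Z = False, X = True, W = False
Step 1: X ∧ W = True AND False = False
Step 2: Z ∨ False = False OR False = False
AND evaluated first (higher precedence); then OR applied.

False


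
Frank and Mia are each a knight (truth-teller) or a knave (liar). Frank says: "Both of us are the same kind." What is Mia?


Frank says: "Both of us are the same kind."
Case 1: Frank is a Knight (truth-teller)
  Statement is true → they ARE the same → Mia is also a Knight
Case 2: Frank is a Knave (liar)
  Statement is false → they are NOT the same → Mia is a Knight
In both cases, Mia is a Knight.

Knight


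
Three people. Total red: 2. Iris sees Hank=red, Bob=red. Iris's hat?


Total red = 2, seen red = 2
Own red = 2 - 2 = 0
Iris's hat is blue.

blue


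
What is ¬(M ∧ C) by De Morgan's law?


De Morgan's law: ¬(P ∧ Q) ≡ ¬P ∨ ¬Q
¬(M ∧ C) = ¬M ∨ ¬C

¬M ∨ ¬C


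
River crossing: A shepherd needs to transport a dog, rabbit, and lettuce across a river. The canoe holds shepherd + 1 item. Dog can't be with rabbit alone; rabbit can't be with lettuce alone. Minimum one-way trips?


1. shepherd+rabbit → 2. shepherd ← 3. shepherd+dog → 4. shepherd+rabbit ← 5. shepherd+lettuce → 6. shepherd ← 7. shepherd+rabbit →
Minimum trips = 7

7


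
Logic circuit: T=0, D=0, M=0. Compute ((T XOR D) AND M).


T XOR D = 0^0 = 0
0 AND 0 = 0

0


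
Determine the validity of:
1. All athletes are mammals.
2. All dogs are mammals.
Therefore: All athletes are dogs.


Premise 1: All athletes are mammals.
Premise 2: All dogs are mammals.
Conclusion: All athletes are dogs.
Fallacy: undistributed middle. mammals is predicate in both.
Counterexample: athletes and dogs could be disjoint subsets of mammals.

Invalid


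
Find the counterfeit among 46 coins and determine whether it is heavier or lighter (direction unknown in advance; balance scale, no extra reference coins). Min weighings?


Let n = 46. 92 possibilities (n coins × lighter/heavier); each weighing has 3 outcomes.
Bound for k weighings: say the first weighing puts j coins on each pan. If it tips, the 2j weighed coins remain suspects (each with a known direction) and k-1 weighings give 3^(k-1) outcomes; 3^(k-1) is odd, so 2j ≤ 3^(k-1) - 1. If it balances, the n - 2j unweighed coins remain with direction unknown: 2(n - 2j) ≤ 3^(k-1) - 1 by the same parity argument. Adding, n ≤ (3^(k-1) - 1) + (3^(k-1) - 1)/2 = (3^k - 3)/2, and the classical three-group strategy achieves this (3 coins in 2 weighings, 12 in 3, 39 in 4, 120 in 5).
So we need the smallest k with (3^k - 3)/2 ≥ 46.
k = 4: (3^4 - 3)/2 = 39 < 46 ✗
k = 5: (3^5 - 3)/2 = 120 ≥ 46 ✓

5


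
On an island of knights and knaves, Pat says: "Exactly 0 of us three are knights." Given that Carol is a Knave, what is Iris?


Pat claims exactly 0 knights among Pat, Carol, Iris.
Given: Carol is a Knave.

Case 1: Pat is a Knight (tells truth)
  Then exactly 0 of the three are knights.
  Counting Pat, Carol: 1 knight(s) so far. Need -1 more → impossible.
Case 2: Pat is a Knave (lies)
  Then the count is NOT 0.
  If Iris = Knave, count = 0 = 0 → claim would be true, contradicts lie.
  If Iris = Knight, count = 1 ≠ 0 → lie confirmed ✓

Iris is a Knight.

Knight


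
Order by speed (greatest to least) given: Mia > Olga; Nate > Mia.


Constraints: Mia > Olga; Nate > Mia
Method: at each step, the next-highest is the one remaining person who never appears on the smaller side of a constraint between remaining people.
  Step 1: remaining {Olga, Nate, Mia}; on the smaller side: {Olga, Mia} → Nate is next (Nate > Mia).
  Step 2: remaining {Olga, Mia}; on the smaller side: {Olga} → Mia is next (Mia > Olga).
  Step 3: only Olga remains → lowest.
Final ranking (highest to lowest):

Nate > Mia > Olga


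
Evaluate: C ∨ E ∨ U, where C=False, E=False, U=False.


C = False, E = False, U = False
Expression: C ∨ E ∨ U
Step 1: C ∨ E = False OR False = False
Step 2: (False) ∨ U = False OR False = False

False


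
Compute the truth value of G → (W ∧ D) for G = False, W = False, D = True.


G = False, W = False, D = True
Step 1: W ∧ D = False AND True = False
Step 2: G → (False): false only when G=True and consequent=False.
Result: True

True


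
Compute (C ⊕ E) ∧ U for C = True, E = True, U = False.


C = True, E = True, U = False
Step 1: C ⊕ E = True XOR True = False
Step 2: False ∧ U = False AND False = False
XOR true when exactly one of C,E is true; then AND with U.

False


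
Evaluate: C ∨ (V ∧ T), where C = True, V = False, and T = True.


C = True, V = False, T = True
Step 1: V ∧ T = False AND True = False
Step 2: C ∨ False = True OR False = True
AND evaluated first (higher precedence); then OR applied.

True


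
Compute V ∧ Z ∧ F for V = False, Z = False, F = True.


V = False, Z = False, F = True
Step 1: V ∧ Z = False AND False = False
Step 2: (False) ∧ F = (False) AND True = False
AND is true only when ALL operands are true.

False


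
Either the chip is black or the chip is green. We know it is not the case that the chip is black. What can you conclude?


Disjunctive syllogism: P ∨ Q, ¬P ⊢ Q
Disjunction: the chip is black ∨ the chip is green
We know it is not the case that the chip is black.
By disjunctive syllogism, the other disjunct must be true.

The chip is green


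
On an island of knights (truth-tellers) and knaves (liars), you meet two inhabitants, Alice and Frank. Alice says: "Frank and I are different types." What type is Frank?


Alice says: "Frank and I are different types."
Case 1: Alice is a Knight (truth-teller)
  Statement is true → they ARE different → Frank is a Knave
Case 2: Alice is a Knave (liar)
  Statement is false → they are NOT different → Frank is a Knave
In both cases, Frank is a Knave.

Knave


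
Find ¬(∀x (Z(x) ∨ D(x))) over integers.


Original: ∀x (Z(x) ∨ D(x))
Rule: ¬∀→∃, ¬∃→∀, negate predicate.
Negation: ∃x (¬Z(x) ∧ ¬D(x))

∃x (¬Z(x) ∧ ¬D(x))


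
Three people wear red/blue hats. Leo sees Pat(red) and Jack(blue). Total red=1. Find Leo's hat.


Total red = 1, seen red = 1
Own red = 1 - 1 = 0
Leo's hat is blue.

blue


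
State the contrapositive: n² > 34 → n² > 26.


Original: If n² > 34, then n² > 26
Contrapositive: If ¬Q, then ¬P
Negate Q: not (n² > 26)
Negate P: not (n² > 34)

If not (n² > 26), then not (n² > 34).


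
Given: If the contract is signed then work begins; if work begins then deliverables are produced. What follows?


Hypothetical syllogism: P → Q, Q → R ⊢ P → R
Premise 1: the contract is signed → work begins
Premise 2: work begins → deliverables are produced
Chain the implications: the middle term (work begins) links the two.
Conclusion: If the contract is signed, then deliverables are produced.

If the contract is signed, then deliverables are produced.


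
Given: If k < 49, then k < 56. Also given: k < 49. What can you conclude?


Modus ponens: P → Q, P ⊢ Q
P: k < 49
Q: k < 56
We have P → Q and P is true.
By modus ponens, Q must be true.

k < 56


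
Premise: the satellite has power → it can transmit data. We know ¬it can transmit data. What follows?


Modus tollens: P → Q, ¬Q ⊢ ¬P
P: the satellite has power
Q: it can transmit data
We have P → Q and Q is false.
By modus tollens, P must be false.

It is not the case that the satellite has power


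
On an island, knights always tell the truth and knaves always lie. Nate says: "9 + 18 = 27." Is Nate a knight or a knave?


Statement: "9 + 18 = 27."
Actual: 9 + 18 = 27
Claimed: 27
Statement is TRUE → Nate tells the truth → Knight

Knight


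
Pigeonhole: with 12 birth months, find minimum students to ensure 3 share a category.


Pigeonhole: to guarantee k in one of n categories, need (k-1)×n + 1.
k = 3, n = 12
Minimum = (3-1) × 12 + 1 = 2 × 12 + 1

25


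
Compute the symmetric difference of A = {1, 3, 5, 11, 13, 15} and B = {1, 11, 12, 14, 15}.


A = {1, 3, 5, 11, 13, 15}
B = {1, 11, 12, 14, 15}
Operation: symmetric difference
In A only: [3, 5, 13], in B only: [12, 14]

{3, 5, 12, 13, 14}


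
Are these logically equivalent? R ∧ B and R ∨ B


Expression 1: R ∧ B
Expression 2: R ∨ B
Truth table (R B | Expr1 Expr2):
  T T |   T     T
  T F |   F     T   ← differ
  F T |   F     T   ← differ
  F F |   F     F
Counterexample: R=T, B=F gives Expr1 = F but Expr2 = T, so the expressions are NOT logically equivalent.

No


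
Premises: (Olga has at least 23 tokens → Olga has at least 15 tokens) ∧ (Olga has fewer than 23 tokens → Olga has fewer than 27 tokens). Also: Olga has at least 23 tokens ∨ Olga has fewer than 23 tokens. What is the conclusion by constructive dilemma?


Constructive dilemma: (P → Q) ∧ (R → S), P ∨ R ⊢ Q ∨ S
Premise 1: Olga has at least 23 tokens → Olga has at least 15 tokens
Premise 2: Olga has fewer than 23 tokens → Olga has fewer than 27 tokens
Premise 3: Olga has at least 23 tokens ∨ Olga has fewer than 23 tokens
Case 1: Assuming Olga has at least 23 tokens, then by Premise 1, Olga has at least 15 tokens.
Case 2: Assuming Olga has fewer than 23 tokens, then by Premise 2, Olga has fewer than 27 tokens.
Since one of Olga has at least 23 tokens or Olga has fewer than 23 tokens must hold, we get Olga has at least 15 tokens or Olga has fewer than 27 tokens.

Olga has at least 15 tokens or Olga has fewer than 27 tokens.


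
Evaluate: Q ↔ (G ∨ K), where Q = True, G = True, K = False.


Q = True, G = True, K = False
Step 1: G ∨ K = True OR False = True
Step 2: Q ↔ (True): true when both sides have same truth value.
Result: True ↔ True = True

True


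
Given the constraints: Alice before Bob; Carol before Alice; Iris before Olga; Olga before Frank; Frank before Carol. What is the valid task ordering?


Constraints: Alice before Bob; Carol before Alice; Iris before Olga; Olga before Frank; Frank before Carol
Method: repeatedly schedule the remaining task that has no remaining task required before it.
  Step 1: remaining {Olga, Alice, Frank, Iris, Carol, Bob}; every task except Iris still has a predecessor pending → schedule Iris.
  Step 2: remaining {Olga, Alice, Frank, Carol, Bob}; every task except Olga still has a predecessor pending → schedule Olga.
  Step 3: remaining {Alice, Frank, Carol, Bob}; every task except Frank still has a predecessor pending → schedule Frank.
  Step 4: remaining {Alice, Carol, Bob}; every task except Carol still has a predecessor pending → schedule Carol.
  Step 5: remaining {Alice, Bob}; every task except Alice still has a predecessor pending → schedule Alice.
  Step 6: only Bob remains → schedule Bob.
Resulting order:

Iris → Olga → Frank → Carol → Alice → Bob


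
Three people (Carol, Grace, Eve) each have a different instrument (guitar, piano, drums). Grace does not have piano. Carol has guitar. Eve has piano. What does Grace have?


From clues:
  Eve → piano
  Carol → guitar
By elimination, Grace gets the remaining.

drums


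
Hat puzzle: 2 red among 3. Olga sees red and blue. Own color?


Total red = 2, seen red = 1
Own red = 2 - 1 = 1
Olga's hat is red.

red


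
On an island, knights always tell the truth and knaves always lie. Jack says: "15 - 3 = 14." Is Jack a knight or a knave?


Statement: "15 - 3 = 14."
Actual: 15 - 3 = 12
Claimed: 14
Statement is FALSE → Jack lies → Knave

Knave


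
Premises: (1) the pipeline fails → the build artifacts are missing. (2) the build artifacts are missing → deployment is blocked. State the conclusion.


Hypothetical syllogism: P → Q, Q → R ⊢ P → R
Premise 1: the pipeline fails → the build artifacts are missing
Premise 2: the build artifacts are missing → deployment is blocked
Chain the implications: the middle term (the build artifacts are missing) links the two.
Conclusion: If the pipeline fails, then deployment is blocked.

If the pipeline fails, then deployment is blocked.


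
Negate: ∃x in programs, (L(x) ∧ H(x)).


Original: ∃x (L(x) ∧ H(x))
Rule: ¬∀→∃, ¬∃→∀, negate predicate.
Negation: ∀x (¬L(x) ∨ ¬H(x))

∀x (¬L(x) ∨ ¬H(x))


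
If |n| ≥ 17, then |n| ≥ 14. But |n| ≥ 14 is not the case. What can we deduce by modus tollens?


Modus tollens: P → Q, ¬Q ⊢ ¬P
P: |n| ≥ 17
Q: |n| ≥ 14
We have P → Q and Q is false.
By modus tollens, P must be false.

It is not the case that |n| ≥ 17


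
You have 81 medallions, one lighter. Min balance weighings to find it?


Each weighing has 3 outcomes (left heavy / balance / right heavy), so k weighings distinguish at most 3^k cases; splitting into three near-equal groups achieves this.
Need 3^k ≥ 81: 3^3 = 27 < 81 ≤ 3^4 = 81
k = ⌈log₃(81)⌉ = 4

4


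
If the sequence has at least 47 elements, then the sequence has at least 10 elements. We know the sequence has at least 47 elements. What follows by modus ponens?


Modus ponens: P → Q, P ⊢ Q
P: the sequence has at least 47 elements
Q: the sequence has at least 10 elements
We have P → Q and P is true.
By modus ponens, Q must be true.

The sequence has at least 10 elements


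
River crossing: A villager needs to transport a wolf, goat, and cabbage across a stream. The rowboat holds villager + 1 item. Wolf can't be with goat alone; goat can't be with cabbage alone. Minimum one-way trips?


1. villager+goat → 2. villager ← 3. villager+wolf → 4. villager+goat ← 5. villager+cabbage → 6. villager ← 7. villager+goat →
Minimum trips = 7

7


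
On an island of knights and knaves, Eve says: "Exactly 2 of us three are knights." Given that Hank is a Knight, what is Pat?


Eve claims exactly 2 knights among Eve, Hank, Pat.
Given: Hank is a Knight.

Case 1: Eve is a Knight (tells truth)
  Then exactly 2 of the three are knights.
  Counting Eve, Hank: 2 knight(s) so far. Need 0 more → Pat = Knave.
Case 2: Eve is a Knave (lies)
  Then the count is NOT 2.
  If Pat = Knight, count = 2 = 2 → claim would be true, contradicts lie.
  If Pat = Knave, count = 1 ≠ 2 → lie confirmed ✓

Pat is a Knave.

Knave


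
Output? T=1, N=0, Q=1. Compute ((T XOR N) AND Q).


T XOR N = 1^0 = 1
1 AND 1 = 1

1


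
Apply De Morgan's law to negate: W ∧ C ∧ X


De Morgan's law: ¬(P ∧ Q ∧ R) ≡ ¬P ∨ ¬Q ∨ ¬R
¬(W ∧ C ∧ X) = ¬W ∨ ¬C ∨ ¬X

¬W ∨ ¬C ∨ ¬X


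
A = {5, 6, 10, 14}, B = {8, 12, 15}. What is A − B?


A = {5, 6, 10, 14}
B = {8, 12, 15}
Operation: difference A − B
In A but not B: 5, 6, 10, 14

{5, 6, 10, 14}


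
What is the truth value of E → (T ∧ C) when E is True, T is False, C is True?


E = True, T = False, C = True
Step 1: T ∧ C = False AND True = False
Step 2: E → (False): false only when E=True and consequent=False.
Result: False

False


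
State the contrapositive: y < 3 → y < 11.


Original: If y < 3, then y < 11
Contrapositive: If ¬Q, then ¬P
Negate Q: not (y < 11)
Negate P: not (y < 3)

If not (y < 11), then not (y < 3).


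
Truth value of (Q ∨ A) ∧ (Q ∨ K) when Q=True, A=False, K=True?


Q = True, A = False, K = True
Expression: (Q ∨ A) ∧ (Q ∨ K)
Step 1: Q ∨ A = True OR False = True
Step 2: Q ∨ K = True OR True = True
Step 3: (True) ∧ (True) = True AND True = True

True


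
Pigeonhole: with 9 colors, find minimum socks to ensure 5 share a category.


Pigeonhole: to guarantee k in one of n categories, need (k-1)×n + 1.
k = 5, n = 9
Minimum = (5-1) × 9 + 1 = 4 × 9 + 1

37


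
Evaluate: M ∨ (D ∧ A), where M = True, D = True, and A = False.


M = True, D = True, A = False
Step 1: D ∧ A = True AND False = False
Step 2: M ∨ False = True OR False = True
AND evaluated first (higher precedence); then OR applied.

True


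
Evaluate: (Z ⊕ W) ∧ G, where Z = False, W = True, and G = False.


Z = False, W = True, G = False
Step 1: Z ⊕ W = False XOR True = True
Step 2: True ∧ G = True AND False = False
XOR true when exactly one of Z,W is true; then AND with G.

False


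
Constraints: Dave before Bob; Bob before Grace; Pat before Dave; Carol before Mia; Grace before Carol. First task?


Constraints: Dave before Bob; Bob before Grace; Pat before Dave; Carol before Mia; Grace before Carol
The first task can have nothing scheduled before it, so it must never appear on the right of a 'before'.
Tasks appearing after some 'before': Bob, Grace, Dave, Mia, Carol.
The only task not in that list is Pat → it is first.

Pat


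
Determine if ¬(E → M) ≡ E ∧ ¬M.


Expression 1: ¬(E → M)
Expression 2: E ∧ ¬M
Truth table (E M | Expr1 Expr2):
  T T |   F     F
  T F |   T     T
  F T |   F     F
  F F |   F     F
All 4 rows agree, so the expressions are logically equivalent.

Yes


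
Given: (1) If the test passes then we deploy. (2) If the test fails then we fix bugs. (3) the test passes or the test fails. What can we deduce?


Constructive dilemma: (P → Q) ∧ (R → S), P ∨ R ⊢ Q ∨ S
Premise 1: the test passes → we deploy
Premise 2: the test fails → we fix bugs
Premise 3: the test passes ∨ the test fails
Case 1: Assuming the test passes, then by Premise 1, we deploy.
Case 2: Assuming the test fails, then by Premise 2, we fix bugs.
Since one of the test passes or the test fails must hold, we get we deploy or we fix bugs.

We deploy or we fix bugs.


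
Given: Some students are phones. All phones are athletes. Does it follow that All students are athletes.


Premise 1: Some students are phones.
Premise 2: All phones are athletes.
Conclusion: All students are athletes.
Fallacy: illicit minor. The minor term (students) is distributed in the conclusion ('All students ...') but undistributed in its premise ('Some students are phones' doesn't cover all students).
Only 'Some students are athletes' follows, not 'All'.

Invalid


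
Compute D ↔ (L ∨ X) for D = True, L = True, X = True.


D = True, L = True, X = True
Step 1: L ∨ X = True OR True = True
Step 2: D ↔ (True): true when both sides have same truth value.
Result: True ↔ True = True

True


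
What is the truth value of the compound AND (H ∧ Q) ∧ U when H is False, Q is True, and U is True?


H = False, Q = True, U = True
Step 1: H ∧ Q = False AND True = False
Step 2: False ∧ U = False AND True = False
AND is true only when ALL operands are true.

False


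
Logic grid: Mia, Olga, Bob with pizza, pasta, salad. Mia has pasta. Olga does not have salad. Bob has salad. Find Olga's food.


From clues:
  Bob → salad
  Mia → pasta
By elimination, Olga gets the remaining.

pizza


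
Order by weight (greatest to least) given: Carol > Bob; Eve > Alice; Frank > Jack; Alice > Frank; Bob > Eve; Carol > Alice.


Constraints: Carol > Bob; Eve > Alice; Frank > Jack; Alice > Frank; Bob > Eve; Carol > Alice
Method: at each step, the next-highest is the one remaining person who never appears on the smaller side of a constraint between remaining people.
  Step 1: remaining {Frank, Alice, Bob, Eve, Jack, Carol}; on the smaller side: {Frank, Alice, Bob, Eve, Jack} → Carol is next (Carol > Bob; Carol > Alice).
  Step 2: remaining {Frank, Alice, Bob, Eve, Jack}; on the smaller side: {Frank, Alice, Eve, Jack} → Bob is next (Bob > Eve).
  Step 3: remaining {Frank, Alice, Eve, Jack}; on the smaller side: {Frank, Alice, Jack} → Eve is next (Eve > Alice).
  Step 4: remaining {Frank, Alice, Jack}; on the smaller side: {Frank, Jack} → Alice is next (Alice > Frank).
  Step 5: remaining {Frank, Jack}; on the smaller side: {Jack} → Frank is next (Frank > Jack).
  Step 6: only Jack remains → lowest.
Final ranking (highest to lowest):

Carol > Bob > Eve > Alice > Frank > Jack


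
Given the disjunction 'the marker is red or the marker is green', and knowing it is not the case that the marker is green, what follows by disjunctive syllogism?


Disjunctive syllogism: P ∨ Q, ¬P ⊢ Q
Disjunction: the marker is red ∨ the marker is green
We know it is not the case that the marker is green.
By disjunctive syllogism, the other disjunct must be true.

The marker is red


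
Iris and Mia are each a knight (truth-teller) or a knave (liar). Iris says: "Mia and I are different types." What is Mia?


Iris says: "Mia and I are different types."
Case 1: Iris is a Knight (truth-teller)
  Statement is true → they ARE different → Mia is a Knave
Case 2: Iris is a Knave (liar)
  Statement is false → they are NOT different → Mia is a Knave
In both cases, Mia is a Knave.

Knave


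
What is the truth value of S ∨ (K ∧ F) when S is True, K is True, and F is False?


S = True, K = True, F = False
Step 1: K ∧ F = True AND False = False
Step 2: S ∨ False = True OR False = True
AND evaluated first (higher precedence); then OR applied.

True


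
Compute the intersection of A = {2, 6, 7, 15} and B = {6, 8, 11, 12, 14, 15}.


A = {2, 6, 7, 15}
B = {6, 8, 11, 12, 14, 15}
Operation: intersection
Elements in both: 6, 15

{6, 15}


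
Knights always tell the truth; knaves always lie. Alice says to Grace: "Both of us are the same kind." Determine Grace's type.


Alice says: "Both of us are the same kind."
Case 1: Alice is a Knight (truth-teller)
  Statement is true → they ARE the same → Grace is also a Knight
Case 2: Alice is a Knave (liar)
  Statement is false → they are NOT the same → Grace is a Knight
In both cases, Grace is a Knight.

Knight


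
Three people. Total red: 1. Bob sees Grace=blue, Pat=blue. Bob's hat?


Total red = 1, seen red = 0
Own red = 1 - 0 = 1
Bob's hat is red.

red


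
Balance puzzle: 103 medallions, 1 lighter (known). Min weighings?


Each weighing has 3 outcomes (left heavy / balance / right heavy), so k weighings distinguish at most 3^k cases; splitting into three near-equal groups achieves this.
Need 3^k ≥ 103: 3^4 = 81 < 103 ≤ 3^5 = 243
k = ⌈log₃(103)⌉ = 5

5


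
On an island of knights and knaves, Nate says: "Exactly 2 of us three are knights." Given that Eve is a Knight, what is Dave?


Nate claims exactly 2 knights among Nate, Eve, Dave.
Given: Eve is a Knight.

Case 1: Nate is a Knight (tells truth)
  Then exactly 2 of the three are knights.
  Counting Nate, Eve: 2 knight(s) so far. Need 0 more → Dave = Knave.
Case 2: Nate is a Knave (lies)
  Then the count is NOT 2.
  If Dave = Knight, count = 2 = 2 → claim would be true, contradicts lie.
  If Dave = Knave, count = 1 ≠ 2 → lie confirmed ✓

Dave is a Knave.

Knave


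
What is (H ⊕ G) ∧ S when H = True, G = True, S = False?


H = True, G = True, S = False
Step 1: H ⊕ G = True XOR True = False
Step 2: False ∧ S = False AND False = False
XOR true when exactly one of H,G is true; then AND with S.

False


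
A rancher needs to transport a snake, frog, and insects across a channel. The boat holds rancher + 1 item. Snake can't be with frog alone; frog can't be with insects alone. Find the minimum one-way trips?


1. rancher+frog → 2. rancher ← 3. rancher+snake → 4. rancher+frog ← 5. rancher+insects → 6. rancher ← 7. rancher+frog →
Minimum trips = 7

7


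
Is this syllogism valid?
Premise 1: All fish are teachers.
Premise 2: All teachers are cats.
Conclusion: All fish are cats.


Premise 1: All fish are teachers.
Premise 2: All teachers are cats.
Conclusion: All fish are cats.
Barbara syllogism (AAA-1): All A are B, All B are C → All A are C.
Middle term (teachers) distributed in premise 2.

Valid


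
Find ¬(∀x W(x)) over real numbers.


Original: ∀x W(x)
Rule: ¬∀→∃, ¬∃→∀, negate predicate.
Negation: ∃x ¬W(x)

∃x ¬W(x)


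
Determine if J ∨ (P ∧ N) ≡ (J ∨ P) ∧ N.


Expression 1: J ∨ (P ∧ N)
Expression 2: (J ∨ P) ∧ N
Truth table (J P N | Expr1 Expr2):
  T T T |   T     T
  T T F |   T     F   ← differ
  T F T |   T     T
  T F F |   T     F   ← differ
  F T T |   T     T
  F T F |   F     F
  F F T |   F     F
  F F F |   F     F
Counterexample: J=T, P=T, N=F gives Expr1 = T but Expr2 = F, so the expressions are NOT logically equivalent.

No


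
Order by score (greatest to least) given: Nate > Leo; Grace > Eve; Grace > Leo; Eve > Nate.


Constraints: Nate > Leo; Grace > Eve; Grace > Leo; Eve > Nate
Method: at each step, the next-highest is the one remaining person who never appears on the smaller side of a constraint between remaining people.
  Step 1: remaining {Eve, Nate, Leo, Grace}; on the smaller side: {Eve, Nate, Leo} → Grace is next (Grace > Eve; Grace > Leo).
  Step 2: remaining {Eve, Nate, Leo}; on the smaller side: {Nate, Leo} → Eve is next (Eve > Nate).
  Step 3: remaining {Nate, Leo}; on the smaller side: {Leo} → Nate is next (Nate > Leo).
  Step 4: only Leo remains → lowest.
Final ranking (highest to lowest):

Grace > Eve > Nate > Leo


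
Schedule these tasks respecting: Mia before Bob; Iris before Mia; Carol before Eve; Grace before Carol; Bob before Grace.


Constraints: Mia before Bob; Iris before Mia; Carol before Eve; Grace before Carol; Bob before Grace
Method: repeatedly schedule the remaining task that has no remaining task required before it.
  Step 1: remaining {Carol, Iris, Grace, Eve, Mia, Bob}; every task except Iris still has a predecessor pending → schedule Iris.
  Step 2: remaining {Carol, Grace, Eve, Mia, Bob}; every task except Mia still has a predecessor pending → schedule Mia.
  Step 3: remaining {Carol, Grace, Eve, Bob}; every task except Bob still has a predecessor pending → schedule Bob.
  Step 4: remaining {Carol, Grace, Eve}; every task except Grace still has a predecessor pending → schedule Grace.
  Step 5: remaining {Carol, Eve}; every task except Carol still has a predecessor pending → schedule Carol.
  Step 6: only Eve remains → schedule Eve.
Resulting order:

Iris → Mia → Bob → Grace → Carol → Eve


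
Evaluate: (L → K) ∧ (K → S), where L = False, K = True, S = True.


L = False, K = True, S = True
Step 1: L → K is false only when L=True and K=False. Result: True
Step 2: K → S is false only when K=True and S=False. Result: True
Step 3: True ∧ True = True

True


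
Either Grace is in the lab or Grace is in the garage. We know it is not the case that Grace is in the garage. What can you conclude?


Disjunctive syllogism: P ∨ Q, ¬P ⊢ Q
Disjunction: Grace is in the lab ∨ Grace is in the garage
We know it is not the case that Grace is in the garage.
By disjunctive syllogism, the other disjunct must be true.

Grace is in the lab


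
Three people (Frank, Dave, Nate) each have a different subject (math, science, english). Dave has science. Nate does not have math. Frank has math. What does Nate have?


From clues:
  Frank → math
  Dave → science
By elimination, Nate gets the remaining.

english


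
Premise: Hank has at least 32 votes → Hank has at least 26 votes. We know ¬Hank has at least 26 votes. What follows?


Modus tollens: P → Q, ¬Q ⊢ ¬P
P: Hank has at least 32 votes
Q: Hank has at least 26 votes
We have P → Q and Q is false.
By modus tollens, P must be false.

It is not the case that Hank has at least 32 votes


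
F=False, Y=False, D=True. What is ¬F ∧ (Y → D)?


F = False, Y = False, D = True
Expression: ¬F ∧ (Y → D)
Step 1: ¬F = NOT False = True
Step 2: Y → D = False → True (false only if Y=True, D=False) = True
Step 3: (True) ∧ (True) = True AND True = True

True


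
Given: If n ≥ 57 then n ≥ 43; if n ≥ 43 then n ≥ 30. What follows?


Hypothetical syllogism: P → Q, Q → R ⊢ P → R
Premise 1: n ≥ 57 → n ≥ 43
Premise 2: n ≥ 43 → n ≥ 30
Chain the implications: the middle term (n ≥ 43) links the two.
Conclusion: If n ≥ 57, then n ≥ 30.

If n ≥ 57, then n ≥ 30.


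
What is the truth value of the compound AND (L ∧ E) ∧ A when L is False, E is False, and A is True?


L = False, E = False, A = True
Step 1: L ∧ E = False AND False = False
Step 2: False ∧ A = False AND True = False
AND is true only when ALL operands are true.

False


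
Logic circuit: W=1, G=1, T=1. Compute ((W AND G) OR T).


W AND G = 1&1 = 1
1 OR 1 = 1

1


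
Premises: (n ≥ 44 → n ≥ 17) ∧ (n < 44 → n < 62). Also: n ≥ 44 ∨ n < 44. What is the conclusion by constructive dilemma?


Constructive dilemma: (P → Q) ∧ (R → S), P ∨ R ⊢ Q ∨ S
Premise 1: n ≥ 44 → n ≥ 17
Premise 2: n < 44 → n < 62
Premise 3: n ≥ 44 ∨ n < 44
Case 1: Assuming n ≥ 44, then by Premise 1, n ≥ 17.
Case 2: Assuming n < 44, then by Premise 2, n < 62.
Since one of n ≥ 44 or n < 44 must hold, we get n ≥ 17 or n < 62.

n ≥ 17 or n < 62.


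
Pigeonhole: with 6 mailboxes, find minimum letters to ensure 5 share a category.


Pigeonhole: to guarantee k in one of n categories, need (k-1)×n + 1.
k = 5, n = 6
Minimum = (5-1) × 6 + 1 = 4 × 6 + 1

25


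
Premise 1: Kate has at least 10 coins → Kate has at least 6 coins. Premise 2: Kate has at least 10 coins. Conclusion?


Modus ponens: P → Q, P ⊢ Q
P: Kate has at least 10 coins
Q: Kate has at least 6 coins
We have P → Q and P is true.
By modus ponens, Q must be true.

Kate has at least 6 coins


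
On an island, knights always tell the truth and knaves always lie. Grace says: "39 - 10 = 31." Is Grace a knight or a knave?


Statement: "39 - 10 = 31."
Actual: 39 - 10 = 29
Claimed: 31
Statement is FALSE → Grace lies → Knave

Knave


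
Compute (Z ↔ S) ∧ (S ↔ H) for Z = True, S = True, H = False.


Z = True, S = True, H = False
Step 1: Z ↔ S is true when Z and S have the same value. Result: True
Step 2: S ↔ H is true when S and H have the same value. Result: False
Step 3: True ∧ False = False

False


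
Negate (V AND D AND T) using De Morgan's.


De Morgan's law: ¬(P ∧ Q ∧ R) ≡ ¬P ∨ ¬Q ∨ ¬R
¬(V ∧ D ∧ T) = ¬V ∨ ¬D ∨ ¬T

¬V ∨ ¬D ∨ ¬T


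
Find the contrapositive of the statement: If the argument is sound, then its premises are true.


Original: If the argument is sound, then its premises are true
Contrapositive: If ¬Q, then ¬P
Negate Q: not (its premises are true)
Negate P: not (the argument is sound)

If not (its premises are true), then not (the argument is sound).


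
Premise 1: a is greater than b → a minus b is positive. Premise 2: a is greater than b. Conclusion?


Modus ponens: P → Q, P ⊢ Q
P: a is greater than b
Q: a minus b is positive
We have P → Q and P is true.
By modus ponens, Q must be true.

a minus b is positive


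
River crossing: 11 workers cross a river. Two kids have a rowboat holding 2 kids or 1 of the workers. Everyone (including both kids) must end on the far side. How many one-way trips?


Per crossing of one of the workers: kids→, one←, one of the workers→, one← = 4 trips
11 × 4 = 44, + 1 final kids→ = 45
Minimum trips = 45

45


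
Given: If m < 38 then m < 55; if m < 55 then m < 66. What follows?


Hypothetical syllogism: P → Q, Q → R ⊢ P → R
Premise 1: m < 38 → m < 55
Premise 2: m < 55 → m < 66
Chain the implications: the middle term (m < 55) links the two.
Conclusion: If m < 38, then m < 66.

If m < 38, then m < 66.


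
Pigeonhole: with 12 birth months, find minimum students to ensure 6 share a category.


Pigeonhole: to guarantee k in one of n categories, need (k-1)×n + 1.
k = 6, n = 12
Minimum = (6-1) × 12 + 1 = 5 × 12 + 1

61


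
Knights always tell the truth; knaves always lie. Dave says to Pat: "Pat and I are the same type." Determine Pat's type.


Dave says: "Pat and I are the same type."
Case 1: Dave is a Knight (truth-teller)
  Statement is true → they ARE the same → Pat is also a Knight
Case 2: Dave is a Knave (liar)
  Statement is false → they are NOT the same → Pat is a Knight
In both cases, Pat is a Knight.

Knight


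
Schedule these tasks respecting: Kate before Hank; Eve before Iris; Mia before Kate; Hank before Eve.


Constraints: Kate before Hank; Eve before Iris; Mia before Kate; Hank before Eve
Method: repeatedly schedule the remaining task that has no remaining task required before it.
  Step 1: remaining {Hank, Iris, Kate, Mia, Eve}; every task except Mia still has a predecessor pending → schedule Mia.
  Step 2: remaining {Hank, Iris, Kate, Eve}; every task except Kate still has a predecessor pending → schedule Kate.
  Step 3: remaining {Hank, Iris, Eve}; every task except Hank still has a predecessor pending → schedule Hank.
  Step 4: remaining {Iris, Eve}; every task except Eve still has a predecessor pending → schedule Eve.
  Step 5: only Iris remains → schedule Iris.
Resulting order:

Mia → Kate → Hank → Eve → Iris
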